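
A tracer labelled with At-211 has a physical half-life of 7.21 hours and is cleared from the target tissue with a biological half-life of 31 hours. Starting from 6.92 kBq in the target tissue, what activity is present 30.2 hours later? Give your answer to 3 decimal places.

0.193 kBq

1/t_eff = 1/t_phys + 1/t_biol = 1/7.21 + 1/31 = 0.17095 per hour.
t_eff = 7.21 × 31 / (7.21 + 31) ≈ 5.8495 hours.
Remaining = 6.92 × (1/2)^(30.2/5.8495) = 6.92 × (1/2)^5.1628 ≈ 0.19317 kBq.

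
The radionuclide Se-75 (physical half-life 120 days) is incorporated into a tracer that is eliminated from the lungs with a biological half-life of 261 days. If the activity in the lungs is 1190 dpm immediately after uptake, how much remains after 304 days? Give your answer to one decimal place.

91.7 dpm

1/t_eff = 1/t_phys + 1/t_biol = 1/120 + 1/261 = 0.012165 per day.
t_eff = 120 × 261 / (120 + 261) ≈ 82.205 days.
Remaining = 1190 × (1/2)^(304/82.205) = 1190 × (1/2)^3.6981 ≈ 91.688 dpm.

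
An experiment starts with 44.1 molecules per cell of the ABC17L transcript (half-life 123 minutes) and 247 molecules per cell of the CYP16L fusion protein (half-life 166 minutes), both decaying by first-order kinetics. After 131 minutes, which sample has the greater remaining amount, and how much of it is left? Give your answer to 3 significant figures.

ABC17L transcript: 44.1 × (1/2)^1.065 ≈ 21.078 molecules per cell.
CYP16L fusion protein: 247 × (1/2)^0.78916 ≈ 142.93 molecules per cell.
CYP16L fusion protein has more remaining, at ≈ 142.93 molecules per cell.

CYP16L fusion protein, 143 molecules per cell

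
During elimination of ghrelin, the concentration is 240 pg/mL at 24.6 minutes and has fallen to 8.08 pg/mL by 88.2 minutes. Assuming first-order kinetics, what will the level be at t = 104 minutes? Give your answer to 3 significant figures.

3.48 pg/mL

Over Δt = 88.2 − 24.6 = 63.6 minutes, the level fell by a factor of 240/8.08 ≈ 29.703.
n = log₂(29.703) ≈ 4.8925 half-lives, so t½ = 63.6/4.8925 ≈ 12.999 minutes.
From t = 88.2 to t = 104: 8.08 × (1/2)^((104−88.2)/12.999) ≈ 3.4796 pg/mL.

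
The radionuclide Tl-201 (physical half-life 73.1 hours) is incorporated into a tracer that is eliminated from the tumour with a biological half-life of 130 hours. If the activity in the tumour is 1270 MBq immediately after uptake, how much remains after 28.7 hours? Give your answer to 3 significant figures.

830 MBq

1/t_eff = 1/t_phys + 1/t_biol = 1/73.1 + 1/130 = 0.021372 per hour.
t_eff = 73.1 × 130 / (73.1 + 130) ≈ 46.79 hours.
Remaining = 1270 × (1/2)^(28.7/46.79) = 1270 × (1/2)^0.61338 ≈ 830.15 MBq.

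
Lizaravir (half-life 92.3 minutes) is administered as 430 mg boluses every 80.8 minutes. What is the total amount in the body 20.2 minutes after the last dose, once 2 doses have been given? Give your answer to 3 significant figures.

The 2 doses were given 101, 20.2 minutes ago.
Total = 430·(1/2)^(101/92.3) + 430·(1/2)^(20.2/92.3)
      = 201.4 + 369.48 ≈ 570.88 mg.

571 mg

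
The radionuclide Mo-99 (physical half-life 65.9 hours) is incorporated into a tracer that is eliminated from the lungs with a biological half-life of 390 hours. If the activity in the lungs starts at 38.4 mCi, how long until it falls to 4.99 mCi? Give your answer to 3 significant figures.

1/t_eff = 1/t_phys + 1/t_biol = 1/65.9 + 1/390 = 0.017739 per hour.
t_eff = 65.9 × 390 / (65.9 + 390) ≈ 56.374 hours.
n = log₂(38.4/4.99) ≈ 2.944; t = 2.944 × 56.374 ≈ 165.97 hours.

166 hours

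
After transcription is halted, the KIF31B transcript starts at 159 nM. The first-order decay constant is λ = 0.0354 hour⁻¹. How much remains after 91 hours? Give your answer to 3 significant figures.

t½ = ln 2 / λ = 0.69315 / 0.0354 ≈ 19.58 hours.
Number of half-lives: n = 91/19.58 ≈ 4.6475.
Remaining = 159 × (1/2)^4.6475 = 159 × 0.039899 ≈ 6.344 nM.

6.34 nM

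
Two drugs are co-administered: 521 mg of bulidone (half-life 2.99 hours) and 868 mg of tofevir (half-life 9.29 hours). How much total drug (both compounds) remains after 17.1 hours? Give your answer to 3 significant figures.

bulidone: 521 × (1/2)^(17.1/2.99) = 521 × (1/2)^5.7191 ≈ 9.8907 mg.
tofevir: 868 × (1/2)^(17.1/9.29) = 868 × (1/2)^1.8407 ≈ 242.34 mg.
Total = 9.8907 + 242.34 ≈ 252.23 mg.

252 mg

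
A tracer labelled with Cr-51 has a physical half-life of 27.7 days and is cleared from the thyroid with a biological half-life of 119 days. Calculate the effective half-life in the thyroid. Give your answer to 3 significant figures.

22.5 days

1/t_eff = 1/t_phys + 1/t_biol = 1/27.7 + 1/119 = 0.044504 per day.
t_eff = 27.7 × 119 / (27.7 + 119) ≈ 22.47 days.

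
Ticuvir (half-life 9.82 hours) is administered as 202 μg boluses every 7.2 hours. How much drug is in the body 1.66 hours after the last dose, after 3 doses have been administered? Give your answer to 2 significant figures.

The 3 doses were given 16.06, 8.86, 1.66 hours ago.
Total = 202·(1/2)^(16.06/9.82) + 202·(1/2)^(8.86/9.82) + 202·(1/2)^(1.66/9.82)
      = 65.018 + 108.08 + 179.67 ≈ 352.76 μg.

350 μg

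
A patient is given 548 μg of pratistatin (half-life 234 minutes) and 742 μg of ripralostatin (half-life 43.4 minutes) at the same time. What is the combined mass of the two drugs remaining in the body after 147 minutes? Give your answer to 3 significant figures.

pratistatin: 548 × (1/2)^(147/234) = 548 × (1/2)^0.62821 ≈ 354.55 μg.
ripralostatin: 742 × (1/2)^(147/43.4) = 742 × (1/2)^3.3871 ≈ 70.923 μg.
Total = 354.55 + 70.923 ≈ 425.47 μg.

425 μg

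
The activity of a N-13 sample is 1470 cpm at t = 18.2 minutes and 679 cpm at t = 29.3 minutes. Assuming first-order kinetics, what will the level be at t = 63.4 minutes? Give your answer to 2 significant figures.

63 cpm

Over Δt = 29.3 − 18.2 = 11.1 minutes, the level fell by a factor of 1470/679 ≈ 2.1649.
n = log₂(2.1649) ≈ 1.1143 half-lives, so t½ = 11.1/1.1143 ≈ 9.9611 minutes.
From t = 29.3 to t = 63.4: 679 × (1/2)^((63.4−29.3)/9.9611) ≈ 63.292 cpm.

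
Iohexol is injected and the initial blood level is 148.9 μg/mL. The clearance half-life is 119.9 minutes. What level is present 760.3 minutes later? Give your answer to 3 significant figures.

Number of half-lives: n = 760.3/119.9 ≈ 6.3411.
Remaining = 148.9 × (1/2)^6.3411 = 148.9 × 0.012335 ≈ 1.8367 μg/mL.

1.84 μg/mL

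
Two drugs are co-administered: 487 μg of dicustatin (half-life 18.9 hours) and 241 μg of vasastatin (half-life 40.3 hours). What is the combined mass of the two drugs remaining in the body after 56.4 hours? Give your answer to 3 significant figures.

dicustatin: 487 × (1/2)^(56.4/18.9) = 487 × (1/2)^2.9841 ≈ 61.548 μg.
vasastatin: 241 × (1/2)^(56.4/40.3) = 241 × (1/2)^1.3995 ≈ 91.353 μg.
Total = 61.548 + 91.353 ≈ 152.9 μg.

153 μg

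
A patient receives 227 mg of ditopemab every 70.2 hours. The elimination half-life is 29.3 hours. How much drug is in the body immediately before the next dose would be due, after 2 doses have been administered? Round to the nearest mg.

The 2 doses were given 140.4, 70.2 hours ago.
Total = 227·(1/2)^(140.4/29.3) + 227·(1/2)^(70.2/29.3)
      = 8.195 + 43.131 ≈ 51.326 mg.

51 mg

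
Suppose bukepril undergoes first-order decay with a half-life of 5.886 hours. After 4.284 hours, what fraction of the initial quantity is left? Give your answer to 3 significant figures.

0.604

n = 4.284/5.886 ≈ 0.72783 half-lives.
Fraction remaining = (1/2)^0.72783 ≈ 0.60381.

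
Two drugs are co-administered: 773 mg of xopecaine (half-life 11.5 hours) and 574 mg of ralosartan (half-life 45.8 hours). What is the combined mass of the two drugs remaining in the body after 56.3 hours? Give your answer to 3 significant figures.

271 mg

xopecaine: 773 × (1/2)^(56.3/11.5) = 773 × (1/2)^4.8957 ≈ 25.968 mg.
ralosartan: 574 × (1/2)^(56.3/45.8) = 574 × (1/2)^1.2293 ≈ 244.83 mg.
Total = 25.968 + 244.83 ≈ 270.8 mg.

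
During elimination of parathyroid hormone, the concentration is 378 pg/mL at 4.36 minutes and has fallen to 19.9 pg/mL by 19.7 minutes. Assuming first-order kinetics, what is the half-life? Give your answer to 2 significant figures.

3.6 minutes

Over Δt = 19.7 − 4.36 = 15.34 minutes, the level fell by a factor of 378/19.9 ≈ 18.995.
n = log₂(18.995) ≈ 4.2475 half-lives, so t½ = 15.34/4.2475 ≈ 3.6115 minutes.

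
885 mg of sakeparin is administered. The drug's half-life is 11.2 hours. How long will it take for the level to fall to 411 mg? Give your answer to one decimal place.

Fraction remaining = 411/885 ≈ 0.46441.
n = log₂(885/411) = ln(2.1533)/ln 2 ≈ 1.1065 half-lives.
t = n × t½ = 1.1065 × 11.2 ≈ 12.393 hours.

12.4 hours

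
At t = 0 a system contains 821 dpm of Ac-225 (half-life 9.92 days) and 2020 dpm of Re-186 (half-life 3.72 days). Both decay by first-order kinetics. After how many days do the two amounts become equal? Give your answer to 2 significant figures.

Set 821·(1/2)^(t/9.92) = 2020·(1/2)^(t/3.72).
Taking log₂: log₂(821/2020) = t·(1/9.92 − 1/3.72).
log₂(0.40644) = -1.2989; 1/9.92 − 1/3.72 = -0.16801.
t = -1.2989 / -0.16801 ≈ 7.7311 days.

7.7 days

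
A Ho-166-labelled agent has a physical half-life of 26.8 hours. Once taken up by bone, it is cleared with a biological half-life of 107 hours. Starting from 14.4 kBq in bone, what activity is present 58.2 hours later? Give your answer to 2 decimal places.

2.19 kBq

1/t_eff = 1/t_phys + 1/t_biol = 1/26.8 + 1/107 = 0.046659 per hour.
t_eff = 26.8 × 107 / (26.8 + 107) ≈ 21.432 hours.
Remaining = 14.4 × (1/2)^(58.2/21.432) = 14.4 × (1/2)^2.7156 ≈ 2.1923 kBq.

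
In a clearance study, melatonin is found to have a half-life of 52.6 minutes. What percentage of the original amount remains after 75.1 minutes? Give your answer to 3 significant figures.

37.2%

n = 75.1/52.6 ≈ 1.4278 half-lives.
Fraction remaining = (1/2)^1.4278 ≈ 0.37171, i.e. 37.171%.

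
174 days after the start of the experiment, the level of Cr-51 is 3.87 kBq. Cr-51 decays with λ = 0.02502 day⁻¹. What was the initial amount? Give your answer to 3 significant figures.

t½ = ln 2 / λ = 0.69315 / 0.02502 ≈ 27.704 days.
Number of half-lives elapsed: n = 174/27.704 ≈ 6.2807.
A₀ = A × 2^n = 3.87 × 2^6.2807 = 3.87 × 77.749 ≈ 300.89 kBq.

301 kBq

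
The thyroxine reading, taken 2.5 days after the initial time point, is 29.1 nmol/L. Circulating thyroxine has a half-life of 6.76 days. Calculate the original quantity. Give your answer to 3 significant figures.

Number of half-lives elapsed: n = 2.5/6.76 ≈ 0.36982.
A₀ = A × 2^n = 29.1 × 2^0.36982 = 29.1 × 1.2922 ≈ 37.603 nmol/L.

37.6 nmol/L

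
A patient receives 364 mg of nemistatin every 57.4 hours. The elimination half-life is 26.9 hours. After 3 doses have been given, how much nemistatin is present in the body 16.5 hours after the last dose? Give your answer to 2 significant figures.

The 3 doses were given 131.3, 73.9, 16.5 hours ago.
Total = 364·(1/2)^(131.3/26.9) + 364·(1/2)^(73.9/26.9) + 364·(1/2)^(16.5/26.9)
      = 12.353 + 54.214 + 237.93 ≈ 304.5 mg.

300 mg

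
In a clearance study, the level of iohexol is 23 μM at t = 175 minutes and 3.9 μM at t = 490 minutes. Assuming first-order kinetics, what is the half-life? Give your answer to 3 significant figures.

Over Δt = 490 − 175 = 315 minutes, the level fell by a factor of 23/3.9 ≈ 5.8974.
n = log₂(5.8974) ≈ 2.5601 half-lives, so t½ = 315/2.5601 ≈ 123.04 minutes.

123 minutes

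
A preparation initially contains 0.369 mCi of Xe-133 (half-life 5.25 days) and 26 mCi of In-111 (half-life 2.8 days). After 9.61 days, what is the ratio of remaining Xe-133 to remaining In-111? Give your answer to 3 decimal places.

Xe-133: 0.369 × (1/2)^(9.61/5.25) = 0.369 × (1/2)^1.8305 ≈ 0.10375 mCi.
In-111: 26 × (1/2)^(9.61/2.8) = 26 × (1/2)^3.4321 ≈ 2.4088 mCi.
Ratio ≈ 0.10375 / 2.4088 ≈ 0.043073.

0.043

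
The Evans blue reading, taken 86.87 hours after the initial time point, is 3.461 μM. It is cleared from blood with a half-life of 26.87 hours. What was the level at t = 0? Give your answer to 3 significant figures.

Number of half-lives elapsed: n = 86.87/26.87 ≈ 3.233.
A₀ = A × 2^n = 3.461 × 2^3.233 = 3.461 × 9.402 ≈ 32.54 μM.

32.5 μM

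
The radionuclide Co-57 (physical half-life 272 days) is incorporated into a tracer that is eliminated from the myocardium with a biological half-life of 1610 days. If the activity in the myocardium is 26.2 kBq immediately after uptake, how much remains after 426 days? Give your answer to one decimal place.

7.4 kBq

1/t_eff = 1/t_phys + 1/t_biol = 1/272 + 1/1610 = 0.0042976 per day.
t_eff = 272 × 1610 / (272 + 1610) ≈ 232.69 days.
Remaining = 26.2 × (1/2)^(426/232.69) = 26.2 × (1/2)^1.8308 ≈ 7.3652 kBq.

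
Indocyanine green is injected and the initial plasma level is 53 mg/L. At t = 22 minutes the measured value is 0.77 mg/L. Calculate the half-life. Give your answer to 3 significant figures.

A/A₀ = 0.77/53 ≈ 0.014528.
n = log₂(68.831) ≈ 6.105 half-lives elapsed in 22 minutes.
t½ = 22/6.105 ≈ 3.6036 minutes.

3.60 minutes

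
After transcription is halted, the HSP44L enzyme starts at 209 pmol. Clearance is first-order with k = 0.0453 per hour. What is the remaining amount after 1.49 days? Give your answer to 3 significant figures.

t½ = ln 2 / k = 0.69315 / 0.0453 ≈ 15.301 hours.
Convert the elapsed time: 1.49 days = 35.76 hours.
Number of half-lives: n = 35.76/15.301 ≈ 2.3371.
Remaining = 209 × (1/2)^2.3371 = 209 × 0.19791 ≈ 41.364 pmol.

41.4 pmol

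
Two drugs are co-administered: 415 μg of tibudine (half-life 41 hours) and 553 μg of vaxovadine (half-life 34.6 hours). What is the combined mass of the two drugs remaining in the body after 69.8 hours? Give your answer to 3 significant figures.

264 μg

tibudine: 415 × (1/2)^(69.8/41) = 415 × (1/2)^1.7024 ≈ 127.52 μg.
vaxovadine: 553 × (1/2)^(69.8/34.6) = 553 × (1/2)^2.0173 ≈ 136.6 μg.
Total = 127.52 + 136.6 ≈ 264.11 μg.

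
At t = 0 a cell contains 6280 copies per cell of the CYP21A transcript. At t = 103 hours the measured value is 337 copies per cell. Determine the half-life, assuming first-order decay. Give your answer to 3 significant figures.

24.4 hours

A/A₀ = 337/6280 ≈ 0.053662.
n = log₂(18.635) ≈ 4.2199 half-lives elapsed in 103 hours.
t½ = 103/4.2199 ≈ 24.408 hours.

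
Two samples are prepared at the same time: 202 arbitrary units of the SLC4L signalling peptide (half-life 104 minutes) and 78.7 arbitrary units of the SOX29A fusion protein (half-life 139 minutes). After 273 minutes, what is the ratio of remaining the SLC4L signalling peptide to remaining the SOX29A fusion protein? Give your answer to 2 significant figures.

SLC4L signalling peptide: 202 × (1/2)^(273/104) = 202 × (1/2)^2.625 ≈ 32.745 arbitrary units.
SOX29A fusion protein: 78.7 × (1/2)^(273/139) = 78.7 × (1/2)^1.964 ≈ 20.172 arbitrary units.
Ratio ≈ 32.745 / 20.172 ≈ 1.6233.

1.6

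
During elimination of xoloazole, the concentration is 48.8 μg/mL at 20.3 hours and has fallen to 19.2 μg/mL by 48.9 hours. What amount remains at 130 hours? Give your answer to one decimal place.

Over Δt = 48.9 − 20.3 = 28.6 hours, the level fell by a factor of 48.8/19.2 ≈ 2.5417.
n = log₂(2.5417) ≈ 1.3458 half-lives, so t½ = 28.6/1.3458 ≈ 21.252 hours.
From t = 48.9 to t = 130: 19.2 × (1/2)^((130−48.9)/21.252) ≈ 1.3631 μg/mL.

1.4 μg/mL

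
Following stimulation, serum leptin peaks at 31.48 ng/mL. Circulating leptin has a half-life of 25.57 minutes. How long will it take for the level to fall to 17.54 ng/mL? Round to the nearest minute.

Fraction remaining = 17.54/31.48 ≈ 0.55718.
n = log₂(31.48/17.54) = ln(1.7948)/ln 2 ≈ 0.84379 half-lives.
t = n × t½ = 0.84379 × 25.57 ≈ 21.576 minutes.

22 minutes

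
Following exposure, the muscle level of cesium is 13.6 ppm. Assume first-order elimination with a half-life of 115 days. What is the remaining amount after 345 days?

Elapsed time is 3 half-lives (345/115).
Each half-life halves the amount: 13.6 × (1/2)^3 = 13.6/8 = 1.7 ppm.

1.7 ppm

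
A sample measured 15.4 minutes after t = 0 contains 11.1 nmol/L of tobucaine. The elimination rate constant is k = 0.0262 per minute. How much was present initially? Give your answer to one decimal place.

t½ = ln 2 / k = 0.69315 / 0.0262 ≈ 26.456 minutes.
Number of half-lives elapsed: n = 15.4/26.456 ≈ 0.5821.
A₀ = A × 2^n = 11.1 × 2^0.5821 = 11.1 × 1.497 ≈ 16.617 nmol/L.

16.6 nmol/L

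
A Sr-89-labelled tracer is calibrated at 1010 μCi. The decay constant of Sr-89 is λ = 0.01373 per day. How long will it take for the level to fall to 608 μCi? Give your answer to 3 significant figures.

37.0 days

t½ = ln 2 / λ = 0.69315 / 0.01373 ≈ 50.484 days.
Fraction remaining = 608/1010 ≈ 0.60198.
n = log₂(1010/608) = ln(1.6612)/ln 2 ≈ 0.73221 half-lives.
t = n × t½ = 0.73221 × 50.484 ≈ 36.965 days.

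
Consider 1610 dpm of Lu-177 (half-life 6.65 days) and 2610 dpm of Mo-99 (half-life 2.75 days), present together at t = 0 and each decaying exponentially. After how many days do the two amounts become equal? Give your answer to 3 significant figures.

Set 1610·(1/2)^(t/6.65) = 2610·(1/2)^(t/2.75).
Taking log₂: log₂(1610/2610) = t·(1/6.65 − 1/2.75).
log₂(0.61686) = -0.69699; 1/6.65 − 1/2.75 = -0.21326.
t = -0.69699 / -0.21326 ≈ 3.2683 days.

3.27 days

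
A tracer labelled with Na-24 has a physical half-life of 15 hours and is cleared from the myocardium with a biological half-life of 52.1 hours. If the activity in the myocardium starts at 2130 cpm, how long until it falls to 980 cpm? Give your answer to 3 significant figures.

1/t_eff = 1/t_phys + 1/t_biol = 1/15 + 1/52.1 = 0.085861 per hour.
t_eff = 15 × 52.1 / (15 + 52.1) ≈ 11.647 hours.
n = log₂(2130/980) ≈ 1.12; t = 1.12 × 11.647 ≈ 13.044 hours.

13.0 hours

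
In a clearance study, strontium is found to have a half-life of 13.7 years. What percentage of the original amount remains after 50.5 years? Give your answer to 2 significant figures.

7.8%

n = 50.5/13.7 ≈ 3.6861 half-lives.
Fraction remaining = (1/2)^3.6861 ≈ 0.07769, i.e. 7.769%.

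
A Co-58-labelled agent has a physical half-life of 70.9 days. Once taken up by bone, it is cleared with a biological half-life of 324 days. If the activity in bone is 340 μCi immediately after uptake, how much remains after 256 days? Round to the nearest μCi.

16 μCi

1/t_eff = 1/t_phys + 1/t_biol = 1/70.9 + 1/324 = 0.017191 per day.
t_eff = 70.9 × 324 / (70.9 + 324) ≈ 58.171 days.
Remaining = 340 × (1/2)^(256/58.171) = 340 × (1/2)^4.4008 ≈ 16.095 μCi.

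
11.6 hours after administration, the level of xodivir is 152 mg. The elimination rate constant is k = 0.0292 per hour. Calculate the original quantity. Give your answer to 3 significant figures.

t½ = ln 2 / k = 0.69315 / 0.0292 ≈ 23.738 hours.
Number of half-lives elapsed: n = 11.6/23.738 ≈ 0.48867.
A₀ = A × 2^n = 152 × 2^0.48867 = 152 × 1.4032 ≈ 213.28 mg.

213 mg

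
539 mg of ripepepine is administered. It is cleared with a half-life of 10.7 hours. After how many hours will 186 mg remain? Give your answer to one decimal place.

16.4 hours

Fraction remaining = 186/539 ≈ 0.34508.
n = log₂(539/186) = ln(2.8978)/ln 2 ≈ 1.535 half-lives.
t = n × t½ = 1.535 × 10.7 ≈ 16.424 hours.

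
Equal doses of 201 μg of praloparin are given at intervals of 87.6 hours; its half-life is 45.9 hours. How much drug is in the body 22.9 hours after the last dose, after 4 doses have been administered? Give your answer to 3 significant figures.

193 μg

The 4 doses were given 285.7, 198.1, 110.5, 22.9 hours ago.
Total = 201·(1/2)^(285.7/45.9) + 201·(1/2)^(198.1/45.9) + 201·(1/2)^(110.5/45.9) + 201·(1/2)^(22.9/45.9)
      = 2.6882 + 10.092 + 37.887 + 142.24 ≈ 192.9 μg.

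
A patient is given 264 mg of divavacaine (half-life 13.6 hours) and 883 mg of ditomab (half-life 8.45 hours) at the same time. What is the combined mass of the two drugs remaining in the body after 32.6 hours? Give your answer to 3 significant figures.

111 mg

divavacaine: 264 × (1/2)^(32.6/13.6) = 264 × (1/2)^2.3971 ≈ 50.121 mg.
ditomab: 883 × (1/2)^(32.6/8.45) = 883 × (1/2)^3.858 ≈ 60.896 mg.
Total = 50.121 + 60.896 ≈ 111.02 mg.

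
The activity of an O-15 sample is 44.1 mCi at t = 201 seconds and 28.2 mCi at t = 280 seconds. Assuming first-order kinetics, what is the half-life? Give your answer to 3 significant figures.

122 seconds

Over Δt = 280 − 201 = 79 seconds, the level fell by a factor of 44.1/28.2 ≈ 1.5638.
n = log₂(1.5638) ≈ 0.64508 half-lives, so t½ = 79/0.64508 ≈ 122.46 seconds.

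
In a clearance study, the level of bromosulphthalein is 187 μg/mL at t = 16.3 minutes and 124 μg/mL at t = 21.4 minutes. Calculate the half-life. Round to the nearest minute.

Over Δt = 21.4 − 16.3 = 5.1 minutes, the level fell by a factor of 187/124 ≈ 1.5081.
n = log₂(1.5081) ≈ 0.5927 half-lives, so t½ = 5.1/0.5927 ≈ 8.6047 minutes.

9 minutes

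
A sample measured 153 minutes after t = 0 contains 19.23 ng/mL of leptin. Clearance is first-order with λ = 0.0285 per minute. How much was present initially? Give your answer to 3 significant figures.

t½ = ln 2 / λ = 0.69315 / 0.0285 ≈ 24.321 minutes.
Number of half-lives elapsed: n = 153/24.321 ≈ 6.2909.
A₀ = A × 2^n = 19.23 × 2^6.2909 = 19.23 × 78.296 ≈ 1505.6 ng/mL.

1510 ng/mL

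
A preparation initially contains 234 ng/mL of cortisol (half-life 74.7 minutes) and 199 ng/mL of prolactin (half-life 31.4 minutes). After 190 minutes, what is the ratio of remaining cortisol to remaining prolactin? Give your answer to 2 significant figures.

cortisol: 234 × (1/2)^(190/74.7) = 234 × (1/2)^2.5435 ≈ 40.137 ng/mL.
prolactin: 199 × (1/2)^(190/31.4) = 199 × (1/2)^6.051 ≈ 3.0015 ng/mL.
Ratio ≈ 40.137 / 3.0015 ≈ 13.372.

13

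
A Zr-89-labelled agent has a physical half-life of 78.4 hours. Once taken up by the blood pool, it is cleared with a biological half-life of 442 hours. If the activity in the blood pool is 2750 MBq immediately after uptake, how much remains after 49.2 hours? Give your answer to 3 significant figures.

1/t_eff = 1/t_phys + 1/t_biol = 1/78.4 + 1/442 = 0.015018 per hour.
t_eff = 78.4 × 442 / (78.4 + 442) ≈ 66.589 hours.
Remaining = 2750 × (1/2)^(49.2/66.589) = 2750 × (1/2)^0.73886 ≈ 1647.8 MBq.

1650 MBq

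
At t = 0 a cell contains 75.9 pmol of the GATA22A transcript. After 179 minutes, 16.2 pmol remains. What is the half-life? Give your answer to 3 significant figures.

80.3 minutes

A/A₀ = 16.2/75.9 ≈ 0.21344.
n = log₂(4.6852) ≈ 2.2281 half-lives elapsed in 179 minutes.
t½ = 179/2.2281 ≈ 80.337 minutes.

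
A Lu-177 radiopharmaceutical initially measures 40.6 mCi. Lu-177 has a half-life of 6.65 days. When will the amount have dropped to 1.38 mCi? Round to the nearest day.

Fraction remaining = 1.38/40.6 ≈ 0.03399.
n = log₂(40.6/1.38) = ln(29.42)/ln 2 ≈ 4.8787 half-lives.
t = n × t½ = 4.8787 × 6.65 ≈ 32.444 days.

32 days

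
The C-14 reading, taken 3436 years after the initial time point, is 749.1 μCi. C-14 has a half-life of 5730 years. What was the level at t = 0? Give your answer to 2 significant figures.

1100 μCi

Number of half-lives elapsed: n = 3436/5730 ≈ 0.59965.
A₀ = A × 2^n = 749.1 × 2^0.59965 = 749.1 × 1.5153 ≈ 1135.1 μCi.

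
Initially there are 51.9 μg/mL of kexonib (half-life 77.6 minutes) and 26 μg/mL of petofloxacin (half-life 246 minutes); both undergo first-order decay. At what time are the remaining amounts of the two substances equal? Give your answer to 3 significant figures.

113 minutes

Set 51.9·(1/2)^(t/77.6) = 26·(1/2)^(t/246).
Taking log₂: log₂(51.9/26) = t·(1/77.6 − 1/246).
log₂(1.9962) = 0.99722; 1/77.6 − 1/246 = 0.0088216.
t = 0.99722 / 0.0088216 ≈ 113.04 minutes.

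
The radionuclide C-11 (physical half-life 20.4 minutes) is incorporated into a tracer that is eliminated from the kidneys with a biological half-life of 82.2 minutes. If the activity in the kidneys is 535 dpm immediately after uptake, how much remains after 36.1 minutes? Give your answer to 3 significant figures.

116 dpm

1/t_eff = 1/t_phys + 1/t_biol = 1/20.4 + 1/82.2 = 0.061185 per minute.
t_eff = 20.4 × 82.2 / (20.4 + 82.2) ≈ 16.344 minutes.
Remaining = 535 × (1/2)^(36.1/16.344) = 535 × (1/2)^2.2088 ≈ 115.73 dpm.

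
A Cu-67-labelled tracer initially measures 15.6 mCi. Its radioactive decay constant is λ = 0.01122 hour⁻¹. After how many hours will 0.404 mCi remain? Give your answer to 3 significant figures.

t½ = ln 2 / λ = 0.69315 / 0.01122 ≈ 61.778 hours.
Fraction remaining = 0.404/15.6 ≈ 0.025897.
n = log₂(15.6/0.404) = ln(38.614)/ln 2 ≈ 5.271 half-lives.
t = n × t½ = 5.271 × 61.778 ≈ 325.63 hours.

326 hours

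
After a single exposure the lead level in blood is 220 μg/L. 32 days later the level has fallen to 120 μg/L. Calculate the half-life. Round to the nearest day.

A/A₀ = 120/220 ≈ 0.54545.
n = log₂(1.8333) ≈ 0.87447 half-lives elapsed in 32 days.
t½ = 32/0.87447 ≈ 36.594 days.

37 days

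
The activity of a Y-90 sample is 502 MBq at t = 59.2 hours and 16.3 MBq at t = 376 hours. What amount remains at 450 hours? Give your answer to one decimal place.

Over Δt = 376 − 59.2 = 316.8 hours, the level fell by a factor of 502/16.3 ≈ 30.798.
n = log₂(30.798) ≈ 4.9447 half-lives, so t½ = 316.8/4.9447 ≈ 64.068 hours.
From t = 376 to t = 450: 16.3 × (1/2)^((450−376)/64.068) ≈ 7.3197 MBq.

7.3 MBq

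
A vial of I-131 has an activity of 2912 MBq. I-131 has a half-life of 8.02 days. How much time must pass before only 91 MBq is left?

40.1 days

91/2912 = 1/32, so 5 half-lives have elapsed.
t = 5 × 8.02 = 40.1 days.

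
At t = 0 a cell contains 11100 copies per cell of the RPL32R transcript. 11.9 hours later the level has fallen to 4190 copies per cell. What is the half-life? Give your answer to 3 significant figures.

8.47 hours

A/A₀ = 4190/11100 ≈ 0.37748.
n = log₂(2.6492) ≈ 1.4055 half-lives elapsed in 11.9 hours.
t½ = 11.9/1.4055 ≈ 8.4665 hours.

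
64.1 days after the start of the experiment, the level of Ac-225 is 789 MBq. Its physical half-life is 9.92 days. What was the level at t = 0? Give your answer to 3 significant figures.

69500 MBq

Number of half-lives elapsed: n = 64.1/9.92 ≈ 6.4617.
A₀ = A × 2^n = 789 × 2^6.4617 = 789 × 88.138 ≈ 69541 MBq.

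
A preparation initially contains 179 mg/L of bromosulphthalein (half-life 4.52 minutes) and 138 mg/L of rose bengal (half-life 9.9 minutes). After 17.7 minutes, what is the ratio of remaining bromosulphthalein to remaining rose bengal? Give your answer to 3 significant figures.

bromosulphthalein: 179 × (1/2)^(17.7/4.52) = 179 × (1/2)^3.9159 ≈ 11.859 mg/L.
rose bengal: 138 × (1/2)^(17.7/9.9) = 138 × (1/2)^1.7879 ≈ 39.964 mg/L.
Ratio ≈ 11.859 / 39.964 ≈ 0.29673.

0.297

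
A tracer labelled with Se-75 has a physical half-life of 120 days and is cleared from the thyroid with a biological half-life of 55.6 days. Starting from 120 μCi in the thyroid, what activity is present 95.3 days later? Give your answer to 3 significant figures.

1/t_eff = 1/t_phys + 1/t_biol = 1/120 + 1/55.6 = 0.026319 per day.
t_eff = 120 × 55.6 / (120 + 55.6) ≈ 37.995 days.
Remaining = 120 × (1/2)^(95.3/37.995) = 120 × (1/2)^2.5082 ≈ 21.093 μCi.

21.1 μCi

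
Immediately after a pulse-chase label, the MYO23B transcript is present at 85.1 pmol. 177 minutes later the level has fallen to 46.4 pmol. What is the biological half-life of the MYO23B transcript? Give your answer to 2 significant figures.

200 minutes

A/A₀ = 46.4/85.1 ≈ 0.54524.
n = log₂(1.8341) ≈ 0.87503 half-lives elapsed in 177 minutes.
t½ = 177/0.87503 ≈ 202.28 minutes.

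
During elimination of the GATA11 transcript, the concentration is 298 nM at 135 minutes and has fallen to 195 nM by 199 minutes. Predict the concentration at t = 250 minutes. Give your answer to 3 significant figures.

Over Δt = 199 − 135 = 64 minutes, the level fell by a factor of 298/195 ≈ 1.5282.
n = log₂(1.5282) ≈ 0.61184 half-lives, so t½ = 64/0.61184 ≈ 104.6 minutes.
From t = 199 to t = 250: 195 × (1/2)^((250−199)/104.6) ≈ 139.08 nM.

139 nM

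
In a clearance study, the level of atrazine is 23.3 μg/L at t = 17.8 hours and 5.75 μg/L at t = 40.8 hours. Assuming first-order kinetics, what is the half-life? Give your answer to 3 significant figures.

11.4 hours

Over Δt = 40.8 − 17.8 = 23 hours, the level fell by a factor of 23.3/5.75 ≈ 4.0522.
n = log₂(4.0522) ≈ 2.0187 half-lives, so t½ = 23/2.0187 ≈ 11.393 hours.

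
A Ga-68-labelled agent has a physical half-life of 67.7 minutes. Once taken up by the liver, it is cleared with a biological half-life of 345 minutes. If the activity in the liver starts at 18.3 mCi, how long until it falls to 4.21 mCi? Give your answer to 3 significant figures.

1/t_eff = 1/t_phys + 1/t_biol = 1/67.7 + 1/345 = 0.01767 per minute.
t_eff = 67.7 × 345 / (67.7 + 345) ≈ 56.594 minutes.
n = log₂(18.3/4.21) ≈ 2.12; t = 2.12 × 56.594 ≈ 119.98 minutes.

120 minutes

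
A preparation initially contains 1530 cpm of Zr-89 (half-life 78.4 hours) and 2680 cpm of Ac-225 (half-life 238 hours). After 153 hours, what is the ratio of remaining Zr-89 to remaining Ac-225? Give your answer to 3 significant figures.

Zr-89: 1530 × (1/2)^(153/78.4) = 1530 × (1/2)^1.9515 ≈ 395.57 cpm.
Ac-225: 2680 × (1/2)^(153/238) = 2680 × (1/2)^0.64286 ≈ 1716.4 cpm.
Ratio ≈ 395.57 / 1716.4 ≈ 0.23047.

0.230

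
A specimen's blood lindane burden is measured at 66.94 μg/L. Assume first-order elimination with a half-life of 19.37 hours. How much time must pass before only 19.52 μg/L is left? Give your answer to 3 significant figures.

Fraction remaining = 19.52/66.94 ≈ 0.2916.
n = log₂(66.94/19.52) = ln(3.4293)/ln 2 ≈ 1.7779 half-lives.
t = n × t½ = 1.7779 × 19.37 ≈ 34.438 hours.

34.4 hours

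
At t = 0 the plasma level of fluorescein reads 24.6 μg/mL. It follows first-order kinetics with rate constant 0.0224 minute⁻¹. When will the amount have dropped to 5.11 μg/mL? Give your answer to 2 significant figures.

70 minutes

t½ = ln 2 / λ = 0.69315 / 0.0224 ≈ 30.944 minutes.
Fraction remaining = 5.11/24.6 ≈ 0.20772.
n = log₂(24.6/5.11) = ln(4.8141)/ln 2 ≈ 2.2673 half-lives.
t = n × t½ = 2.2673 × 30.944 ≈ 70.158 minutes.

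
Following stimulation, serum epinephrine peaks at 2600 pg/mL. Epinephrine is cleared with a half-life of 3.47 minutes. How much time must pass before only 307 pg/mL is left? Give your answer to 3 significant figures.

10.7 minutes

Fraction remaining = 307/2600 ≈ 0.11808.
n = log₂(2600/307) = ln(8.4691)/ln 2 ≈ 3.0822 half-lives.
t = n × t½ = 3.0822 × 3.47 ≈ 10.695 minutes.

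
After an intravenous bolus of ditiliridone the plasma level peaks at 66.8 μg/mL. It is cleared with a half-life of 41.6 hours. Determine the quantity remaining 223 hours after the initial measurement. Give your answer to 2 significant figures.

Number of half-lives: n = 223/41.6 ≈ 5.3606.
Remaining = 66.8 × (1/2)^5.3606 = 66.8 × 0.024339 ≈ 1.6259 μg/mL.

1.6 μg/mL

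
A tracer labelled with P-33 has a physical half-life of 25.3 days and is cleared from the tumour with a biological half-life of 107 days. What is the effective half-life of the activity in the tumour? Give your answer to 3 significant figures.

1/t_eff = 1/t_phys + 1/t_biol = 1/25.3 + 1/107 = 0.048871 per day.
t_eff = 25.3 × 107 / (25.3 + 107) ≈ 20.462 days.

20.5 days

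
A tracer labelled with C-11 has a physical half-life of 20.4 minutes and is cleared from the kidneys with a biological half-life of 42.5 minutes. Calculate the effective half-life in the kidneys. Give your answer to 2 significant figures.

1/t_eff = 1/t_phys + 1/t_biol = 1/20.4 + 1/42.5 = 0.072549 per minute.
t_eff = 20.4 × 42.5 / (20.4 + 42.5) ≈ 13.784 minutes.

14 minutes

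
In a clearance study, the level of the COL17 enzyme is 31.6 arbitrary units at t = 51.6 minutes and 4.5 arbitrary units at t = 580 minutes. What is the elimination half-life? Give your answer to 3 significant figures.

188 minutes

Over Δt = 580 − 51.6 = 528.4 minutes, the level fell by a factor of 31.6/4.5 ≈ 7.0222.
n = log₂(7.0222) ≈ 2.8119 half-lives, so t½ = 528.4/2.8119 ≈ 187.91 minutes.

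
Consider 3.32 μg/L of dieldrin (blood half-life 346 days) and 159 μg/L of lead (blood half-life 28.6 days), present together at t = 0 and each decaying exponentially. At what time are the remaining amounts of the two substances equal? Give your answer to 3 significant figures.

Set 3.32·(1/2)^(t/346) = 159·(1/2)^(t/28.6).
Taking log₂: log₂(3.32/159) = t·(1/346 − 1/28.6).
log₂(0.020881) = -5.5817; 1/346 − 1/28.6 = -0.032075.
t = -5.5817 / -0.032075 ≈ 174.02 days.

174 days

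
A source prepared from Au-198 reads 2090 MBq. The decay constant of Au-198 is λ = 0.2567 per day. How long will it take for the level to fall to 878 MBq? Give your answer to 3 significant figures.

3.38 days

t½ = ln 2 / λ = 0.69315 / 0.2567 ≈ 2.7002 days.
Fraction remaining = 878/2090 ≈ 0.4201.
n = log₂(2090/878) = ln(2.3804)/ln 2 ≈ 1.2512 half-lives.
t = n × t½ = 1.2512 × 2.7002 ≈ 3.3785 days.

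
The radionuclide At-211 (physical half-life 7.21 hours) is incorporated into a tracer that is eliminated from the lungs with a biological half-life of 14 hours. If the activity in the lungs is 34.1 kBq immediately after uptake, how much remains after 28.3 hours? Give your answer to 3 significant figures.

0.553 kBq

1/t_eff = 1/t_phys + 1/t_biol = 1/7.21 + 1/14 = 0.21012 per hour.
t_eff = 7.21 × 14 / (7.21 + 14) ≈ 4.7591 hours.
Remaining = 34.1 × (1/2)^(28.3/4.7591) = 34.1 × (1/2)^5.9465 ≈ 0.55293 kBq.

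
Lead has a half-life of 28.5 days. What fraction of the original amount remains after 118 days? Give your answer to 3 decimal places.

n = 118/28.5 ≈ 4.1404 half-lives.
Fraction remaining = (1/2)^4.1404 ≈ 0.056706.

0.057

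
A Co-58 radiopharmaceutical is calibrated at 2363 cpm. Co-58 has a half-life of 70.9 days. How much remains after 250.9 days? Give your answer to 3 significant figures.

Number of half-lives: n = 250.9/70.9 ≈ 3.5388.
Remaining = 2363 × (1/2)^3.5388 = 2363 × 0.086044 ≈ 203.32 cpm.

203 cpm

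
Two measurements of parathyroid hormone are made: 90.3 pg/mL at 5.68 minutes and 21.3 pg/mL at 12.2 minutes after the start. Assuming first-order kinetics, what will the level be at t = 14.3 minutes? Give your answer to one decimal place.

13.4 pg/mL

Over Δt = 12.2 − 5.68 = 6.52 minutes, the level fell by a factor of 90.3/21.3 ≈ 4.2394.
n = log₂(4.2394) ≈ 2.0839 half-lives, so t½ = 6.52/2.0839 ≈ 3.1288 minutes.
From t = 12.2 to t = 14.3: 21.3 × (1/2)^((14.3−12.2)/3.1288) ≈ 13.376 pg/mL.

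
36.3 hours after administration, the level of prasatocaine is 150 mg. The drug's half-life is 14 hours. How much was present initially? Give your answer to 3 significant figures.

Number of half-lives elapsed: n = 36.3/14 ≈ 2.5929.
A₀ = A × 2^n = 150 × 2^2.5929 = 150 × 6.0329 ≈ 904.94 mg.

905 mg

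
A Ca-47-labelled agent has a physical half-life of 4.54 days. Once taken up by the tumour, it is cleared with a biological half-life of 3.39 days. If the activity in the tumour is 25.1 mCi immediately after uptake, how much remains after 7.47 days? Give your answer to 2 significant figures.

1.7 mCi

1/t_eff = 1/t_phys + 1/t_biol = 1/4.54 + 1/3.39 = 0.51525 per day.
t_eff = 4.54 × 3.39 / (4.54 + 3.39) ≈ 1.9408 days.
Remaining = 25.1 × (1/2)^(7.47/1.9408) = 25.1 × (1/2)^3.8489 ≈ 1.7419 mCi.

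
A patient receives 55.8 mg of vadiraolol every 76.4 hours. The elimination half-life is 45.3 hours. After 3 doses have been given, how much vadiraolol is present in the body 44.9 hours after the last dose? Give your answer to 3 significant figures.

The 3 doses were given 197.7, 121.3, 44.9 hours ago.
Total = 55.8·(1/2)^(197.7/45.3) + 55.8·(1/2)^(121.3/45.3) + 55.8·(1/2)^(44.9/45.3)
      = 2.7094 + 8.721 + 28.071 ≈ 39.502 mg.

39.5 mg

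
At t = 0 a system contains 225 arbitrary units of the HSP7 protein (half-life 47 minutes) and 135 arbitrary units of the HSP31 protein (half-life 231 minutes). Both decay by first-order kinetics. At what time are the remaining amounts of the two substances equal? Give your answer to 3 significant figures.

43.5 minutes

Set 225·(1/2)^(t/47) = 135·(1/2)^(t/231).
Taking log₂: log₂(225/135) = t·(1/47 − 1/231).
log₂(1.6667) = 0.73697; 1/47 − 1/231 = 0.016948.
t = 0.73697 / 0.016948 ≈ 43.485 minutes.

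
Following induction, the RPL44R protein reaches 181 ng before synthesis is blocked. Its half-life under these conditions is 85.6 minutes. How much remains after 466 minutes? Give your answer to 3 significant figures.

4.16 ng

Number of half-lives: n = 466/85.6 ≈ 5.4439.
Remaining = 181 × (1/2)^5.4439 = 181 × 0.022973 ≈ 4.1581 ng.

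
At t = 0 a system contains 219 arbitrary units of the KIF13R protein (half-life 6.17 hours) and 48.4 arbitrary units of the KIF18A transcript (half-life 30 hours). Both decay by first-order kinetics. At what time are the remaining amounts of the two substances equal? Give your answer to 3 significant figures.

16.9 hours

Set 219·(1/2)^(t/6.17) = 48.4·(1/2)^(t/30).
Taking log₂: log₂(219/48.4) = t·(1/6.17 − 1/30).
log₂(4.5248) = 2.1779; 1/6.17 − 1/30 = 0.12874.
t = 2.1779 / 0.12874 ≈ 16.917 hours.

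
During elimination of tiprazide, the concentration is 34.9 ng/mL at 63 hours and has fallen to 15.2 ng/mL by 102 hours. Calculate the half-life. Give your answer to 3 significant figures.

32.5 hours

Over Δt = 102 − 63 = 39 hours, the level fell by a factor of 34.9/15.2 ≈ 2.2961.
n = log₂(2.2961) ≈ 1.1992 half-lives, so t½ = 39/1.1992 ≈ 32.523 hours.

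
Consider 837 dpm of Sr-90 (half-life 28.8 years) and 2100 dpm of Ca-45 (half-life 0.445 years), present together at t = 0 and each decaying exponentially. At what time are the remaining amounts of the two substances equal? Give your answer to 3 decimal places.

Set 837·(1/2)^(t/28.8) = 2100·(1/2)^(t/0.445).
Taking log₂: log₂(837/2100) = t·(1/28.8 − 1/0.445).
log₂(0.39857) = -1.3271; 1/28.8 − 1/0.445 = -2.2125.
t = -1.3271 / -2.2125 ≈ 0.59982 years.

0.600 years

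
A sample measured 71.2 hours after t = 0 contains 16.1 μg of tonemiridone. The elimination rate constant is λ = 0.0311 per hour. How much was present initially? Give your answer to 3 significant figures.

t½ = ln 2 / λ = 0.69315 / 0.0311 ≈ 22.288 hours.
Number of half-lives elapsed: n = 71.2/22.288 ≈ 3.1946.
A₀ = A × 2^n = 16.1 × 2^3.1946 = 16.1 × 9.1552 ≈ 147.4 μg.

147 μg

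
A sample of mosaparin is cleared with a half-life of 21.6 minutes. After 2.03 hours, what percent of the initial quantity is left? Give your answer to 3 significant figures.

2.03 hours = 121.8 minutes.
n = 121.8/21.6 ≈ 5.6389 half-lives.
Fraction remaining = (1/2)^5.6389 ≈ 0.020069, i.e. 2.0069%.

2.01%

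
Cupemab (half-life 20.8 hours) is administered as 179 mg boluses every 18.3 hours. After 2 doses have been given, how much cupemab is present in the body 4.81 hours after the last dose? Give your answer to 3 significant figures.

235 mg

The 2 doses were given 23.11, 4.81 hours ago.
Total = 179·(1/2)^(23.11/20.8) + 179·(1/2)^(4.81/20.8)
      = 82.869 + 152.49 ≈ 235.36 mg.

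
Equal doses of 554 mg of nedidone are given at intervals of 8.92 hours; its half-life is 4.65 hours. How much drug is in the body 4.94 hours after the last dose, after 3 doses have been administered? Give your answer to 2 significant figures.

The 3 doses were given 22.78, 13.86, 4.94 hours ago.
Total = 554·(1/2)^(22.78/4.65) + 554·(1/2)^(13.86/4.65) + 554·(1/2)^(4.94/4.65)
      = 18.569 + 70.185 + 265.28 ≈ 354.04 mg.

350 mg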